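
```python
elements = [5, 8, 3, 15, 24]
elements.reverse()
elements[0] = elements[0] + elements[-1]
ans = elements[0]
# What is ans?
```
Trace:
  elements=[5, 8, 3, 15, 24]
  elements=[24, 15, 3, 8, 5]
  elements=[29, 15, 3, 8, 5]
  elements=[29, 15, 3, 8, 5], ans=29

Final answer: 29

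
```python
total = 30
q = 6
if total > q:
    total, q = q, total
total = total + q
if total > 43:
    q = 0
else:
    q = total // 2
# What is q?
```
Trace:
  total=30
  total=30, q=6
  total=6, q=30
  total=36, q=30
  total=36, q=18

Final answer: 18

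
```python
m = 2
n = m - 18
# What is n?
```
Trace:
  m=2
  m=2, n=-16

Final answer: -16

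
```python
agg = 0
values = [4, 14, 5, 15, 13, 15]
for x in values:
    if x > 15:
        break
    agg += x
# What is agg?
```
Trace:
  agg=0
  agg=4, x=4
  agg=18, x=14
  agg=23, x=5
  agg=38, x=15
  agg=51, x=13
  agg=66, x=15

Final answer: 66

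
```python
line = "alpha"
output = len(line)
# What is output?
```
Trace:
  line='alpha'
  line='alpha', output=5

Final answer: 5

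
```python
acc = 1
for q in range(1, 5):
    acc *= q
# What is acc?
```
Trace:
  acc=1
  acc=1, q=1
  acc=2, q=2
  acc=6, q=3
  acc=24, q=4

Final answer: 24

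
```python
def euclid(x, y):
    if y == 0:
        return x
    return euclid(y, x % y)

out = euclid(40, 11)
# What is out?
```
Call trace:
euclid(x=40, y=11)
  euclid(x=11, y=7)
    euclid(x=7, y=4)
      euclid(x=4, y=3)
        euclid(x=3, y=1)
          euclid(x=1, y=0)
          -> return 1
        -> return 1
      -> return 1
    -> return 1
  -> return 1
-> return 1

Final answer: 1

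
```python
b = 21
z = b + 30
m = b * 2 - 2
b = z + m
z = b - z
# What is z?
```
Trace:
  b=21
  b=21, z=51
  b=21, z=51, m=40
  b=91, z=51, m=40
  b=91, z=40, m=40

Final answer: 40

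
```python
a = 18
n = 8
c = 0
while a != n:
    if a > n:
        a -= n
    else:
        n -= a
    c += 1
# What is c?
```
Trace:
  a=18
  a=18, n=8
  a=18, n=8, c=0
  a=10, n=8, c=1
  a=2, n=8, c=2
  a=2, n=6, c=3
  a=2, n=4, c=4
  a=2, n=2, c=5

Final answer: 5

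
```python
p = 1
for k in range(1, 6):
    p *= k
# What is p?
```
Trace:
  p=1
  p=1, k=1
  p=2, k=2
  p=6, k=3
  p=24, k=4
  p=120, k=5

Final answer: 120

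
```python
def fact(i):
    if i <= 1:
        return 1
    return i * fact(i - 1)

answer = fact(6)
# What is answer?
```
Call trace:
fact(i=6)
  fact(i=5)
    fact(i=4)
      fact(i=3)
        fact(i=2)
          fact(i=1)
          -> return 1
        -> return 2
      -> return 6
    -> return 24
  -> return 120
-> return 720

Final answer: 720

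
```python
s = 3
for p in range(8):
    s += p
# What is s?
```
Trace:
  s=3
  s=3, p=0
  s=4, p=1
  s=6, p=2
  s=9, p=3
  s=13, p=4
  s=18, p=5
  s=24, p=6
  s=31, p=7

Final answer: 31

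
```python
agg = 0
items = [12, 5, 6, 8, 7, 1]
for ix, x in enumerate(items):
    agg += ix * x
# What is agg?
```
Trace:
  agg=0
  agg=0, ix=0, x=12
  agg=5, ix=1, x=5
  agg=17, ix=2, x=6
  agg=41, ix=3, x=8
  agg=69, ix=4, x=7
  agg=74, ix=5, x=1

Final answer: 74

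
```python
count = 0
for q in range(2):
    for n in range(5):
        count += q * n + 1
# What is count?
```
Trace:
  count=0
  count=1, q=0, n=0
  count=2, q=0, n=1
  count=3, q=0, n=2
  count=4, q=0, n=3
  count=5, q=0, n=4
  count=6, q=1, n=0
  count=8, q=1, n=1
  count=11, q=1, n=2
  count=15, q=1, n=3
  count=20, q=1, n=4

Final answer: 20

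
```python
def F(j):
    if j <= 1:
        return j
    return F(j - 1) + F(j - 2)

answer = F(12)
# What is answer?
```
Call trace (a repeated sub-call is expanded the first time; later identical calls just restate its return value):
F(j=12)
  F(j=11)
    F(j=10)
      F(j=9)
        F(j=8)
          F(j=7)
            F(j=6)
              F(j=5)
                F(j=4)
                  F(j=3)
                    F(j=2)
                      F(j=1)
                      -> return 1
                      F(j=0)
                      -> return 0
                    -> return 1
                    F(j=1)
                    -> return 1
                  -> return 2
                  F(j=2) -> return 1  (same call as traced above)
                -> return 3
                F(j=3) -> return 2  (same call as traced above)
              -> return 5
              F(j=4) -> return 3  (same call as traced above)
            -> return 8
            F(j=5) -> return 5  (same call as traced above)
          -> return 13
          F(j=6) -> return 8  (same call as traced above)
        -> return 21
        F(j=7) -> return 13  (same call as traced above)
      -> return 34
      F(j=8) -> return 21  (same call as traced above)
    -> return 55
    F(j=9) -> return 34  (same call as traced above)
  -> return 89
  F(j=10) -> return 55  (same call as traced above)
-> return 144

Final answer: 144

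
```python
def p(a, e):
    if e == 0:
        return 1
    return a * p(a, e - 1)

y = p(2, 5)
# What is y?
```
Call trace:
p(a=2, e=5)
  p(a=2, e=4)
    p(a=2, e=3)
      p(a=2, e=2)
        p(a=2, e=1)
          p(a=2, e=0)
          -> return 1
        -> return 2
      -> return 4
    -> return 8
  -> return 16
-> return 32

Final answer: 32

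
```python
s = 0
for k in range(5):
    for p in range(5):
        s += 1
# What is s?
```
Trace:
  s=0
  s=1, k=0, p=0
  s=2, k=0, p=1
  s=3, k=0, p=2
  s=4, k=0, p=3
  s=5, k=0, p=4
  s=6, k=1, p=0
  s=7, k=1, p=1
  s=8, k=1, p=2
  s=9, k=1, p=3
  s=10, k=1, p=4
  s=11, k=2, p=0
  s=12, k=2, p=1
  s=13, k=2, p=2
  s=14, k=2, p=3
  s=15, k=2, p=4
  s=16, k=3, p=0
  s=17, k=3, p=1
  s=18, k=3, p=2
  s=19, k=3, p=3
  s=20, k=3, p=4
  s=21, k=4, p=0
  s=22, k=4, p=1
  s=23, k=4, p=2
  s=24, k=4, p=3
  s=25, k=4, p=4

Final answer: 25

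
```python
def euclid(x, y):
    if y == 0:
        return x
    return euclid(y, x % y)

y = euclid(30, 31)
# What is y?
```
Call trace:
euclid(x=30, y=31)
  euclid(x=31, y=30)
    euclid(x=30, y=1)
      euclid(x=1, y=0)
      -> return 1
    -> return 1
  -> return 1
-> return 1

Final answer: 1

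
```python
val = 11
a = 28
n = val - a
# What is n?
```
Trace:
  val=11
  val=11, a=28
  val=11, a=28, n=-17

Final answer: -17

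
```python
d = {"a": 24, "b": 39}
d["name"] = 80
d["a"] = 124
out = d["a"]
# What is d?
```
Trace:
  d={'a': 24, 'b': 39}
  d={'a': 24, 'b': 39, 'name': 80}
  d={'a': 124, 'b': 39, 'name': 80}
  d={'a': 124, 'b': 39, 'name': 80}, out=124

Final answer: {'a': 124, 'b': 39, 'name': 80}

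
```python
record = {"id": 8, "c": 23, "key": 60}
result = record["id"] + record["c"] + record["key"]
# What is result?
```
Trace:
  record={'id': 8, 'c': 23, 'key': 60}
  record={'id': 8, 'c': 23, 'key': 60}, result=91

Final answer: 91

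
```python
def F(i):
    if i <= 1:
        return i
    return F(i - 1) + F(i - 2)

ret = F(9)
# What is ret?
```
Call trace (a repeated sub-call is expanded the first time; later identical calls just restate its return value):
F(i=9)
  F(i=8)
    F(i=7)
      F(i=6)
        F(i=5)
          F(i=4)
            F(i=3)
              F(i=2)
                F(i=1)
                -> return 1
                F(i=0)
                -> return 0
              -> return 1
              F(i=1)
              -> return 1
            -> return 2
            F(i=2) -> return 1  (same call as traced above)
          -> return 3
          F(i=3) -> return 2  (same call as traced above)
        -> return 5
        F(i=4) -> return 3  (same call as traced above)
      -> return 8
      F(i=5) -> return 5  (same call as traced above)
    -> return 13
    F(i=6) -> return 8  (same call as traced above)
  -> return 21
  F(i=7) -> return 13  (same call as traced above)
-> return 34

Final answer: 34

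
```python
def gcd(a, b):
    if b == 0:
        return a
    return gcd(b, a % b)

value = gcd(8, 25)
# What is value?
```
Call trace:
gcd(a=8, b=25)
  gcd(a=25, b=8)
    gcd(a=8, b=1)
      gcd(a=1, b=0)
      -> return 1
    -> return 1
  -> return 1
-> return 1

Final answer: 1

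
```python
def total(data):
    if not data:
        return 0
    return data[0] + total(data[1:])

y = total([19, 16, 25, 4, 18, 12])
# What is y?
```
Call trace:
total(data=[19, 16, 25, 4, 18, 12])
  total(data=[16, 25, 4, 18, 12])
    total(data=[25, 4, 18, 12])
      total(data=[4, 18, 12])
        total(data=[18, 12])
          total(data=[12])
            total(data=[])
            -> return 0
          -> return 12
        -> return 30
      -> return 34
    -> return 59
  -> return 75
-> return 94

Final answer: 94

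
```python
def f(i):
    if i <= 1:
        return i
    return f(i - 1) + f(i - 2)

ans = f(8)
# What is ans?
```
Call trace (a repeated sub-call is expanded the first time; later identical calls just restate its return value):
f(i=8)
  f(i=7)
    f(i=6)
      f(i=5)
        f(i=4)
          f(i=3)
            f(i=2)
              f(i=1)
              -> return 1
              f(i=0)
              -> return 0
            -> return 1
            f(i=1)
            -> return 1
          -> return 2
          f(i=2) -> return 1  (same call as traced above)
        -> return 3
        f(i=3) -> return 2  (same call as traced above)
      -> return 5
      f(i=4) -> return 3  (same call as traced above)
    -> return 8
    f(i=5) -> return 5  (same call as traced above)
  -> return 13
  f(i=6) -> return 8  (same call as traced above)
-> return 21

Final answer: 21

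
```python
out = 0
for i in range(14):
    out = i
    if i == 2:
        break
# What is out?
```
Trace:
  out=0
  out=0, i=0
  out=1, i=1
  out=2, i=2

Final answer: 2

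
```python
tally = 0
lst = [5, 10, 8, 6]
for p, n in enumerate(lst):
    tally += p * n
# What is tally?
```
Trace:
  tally=0
  tally=0, p=0, n=5
  tally=10, p=1, n=10
  tally=26, p=2, n=8
  tally=44, p=3, n=6

Final answer: 44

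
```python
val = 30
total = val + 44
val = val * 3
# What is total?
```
Trace:
  val=30
  val=30, total=74
  val=90, total=74

Final answer: 74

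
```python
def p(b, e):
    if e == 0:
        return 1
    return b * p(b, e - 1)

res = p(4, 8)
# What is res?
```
Call trace:
p(b=4, e=8)
  p(b=4, e=7)
    p(b=4, e=6)
      p(b=4, e=5)
        p(b=4, e=4)
          p(b=4, e=3)
            p(b=4, e=2)
              p(b=4, e=1)
                p(b=4, e=0)
                -> return 1
              -> return 4
            -> return 16
          -> return 64
        -> return 256
      -> return 1024
    -> return 4096
  -> return 16384
-> return 65536

Final answer: 65536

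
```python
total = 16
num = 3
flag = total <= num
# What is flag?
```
Trace:
  total=16
  total=16, num=3
  total=16, num=3, flag=False

Final answer: False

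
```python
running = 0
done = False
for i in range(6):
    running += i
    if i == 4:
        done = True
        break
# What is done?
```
Trace:
  running=0
  running=0, done=False
  running=0, done=False, i=0
  running=1, done=False, i=1
  running=3, done=False, i=2
  running=6, done=False, i=3
  running=10, done=True, i=4

Final answer: True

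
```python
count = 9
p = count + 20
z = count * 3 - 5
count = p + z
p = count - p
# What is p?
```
Trace:
  count=9
  count=9, p=29
  count=9, p=29, z=22
  count=51, p=29, z=22
  count=51, p=22, z=22

Final answer: 22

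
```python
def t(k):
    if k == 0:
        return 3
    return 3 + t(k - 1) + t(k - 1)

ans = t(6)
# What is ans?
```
Call trace (a repeated sub-call is expanded the first time; later identical calls just restate its return value):
t(k=6)
  t(k=5)
    t(k=4)
      t(k=3)
        t(k=2)
          t(k=1)
            t(k=0)
            -> return 3
            t(k=0)
            -> return 3
          -> return 9
          t(k=1) -> return 9  (same call as traced above)
        -> return 21
        t(k=2) -> return 21  (same call as traced above)
      -> return 45
      t(k=3) -> return 45  (same call as traced above)
    -> return 93
    t(k=4) -> return 93  (same call as traced above)
  -> return 189
  t(k=5) -> return 189  (same call as traced above)
-> return 381

Final answer: 381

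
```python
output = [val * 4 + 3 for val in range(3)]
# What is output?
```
Trace:
  val=0
  val=1
  val=2
  output=[3, 7, 11]

Final answer: [3, 7, 11]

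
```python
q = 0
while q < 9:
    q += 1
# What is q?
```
Trace:
  q=0
  q=1
  q=2
  q=3
  q=4
  q=5
  q=6
  q=7
  q=8
  q=9

Final answer: 9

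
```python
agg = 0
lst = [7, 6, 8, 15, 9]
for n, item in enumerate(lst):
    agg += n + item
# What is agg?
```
Trace:
  agg=0
  agg=7, n=0, item=7
  agg=14, n=1, item=6
  agg=24, n=2, item=8
  agg=42, n=3, item=15
  agg=55, n=4, item=9

Final answer: 55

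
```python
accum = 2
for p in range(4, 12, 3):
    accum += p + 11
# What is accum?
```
Trace:
  accum=2
  accum=17, p=4
  accum=35, p=7
  accum=56, p=10

Final answer: 56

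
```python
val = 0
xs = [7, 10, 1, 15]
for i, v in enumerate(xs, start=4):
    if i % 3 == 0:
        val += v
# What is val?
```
Trace:
  val=0
  val=0, i=4, v=7
  val=0, i=5, v=10
  val=1, i=6, v=1
  val=1, i=7, v=15

Final answer: 1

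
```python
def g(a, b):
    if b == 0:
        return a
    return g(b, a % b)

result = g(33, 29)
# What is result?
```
Call trace:
g(a=33, b=29)
  g(a=29, b=4)
    g(a=4, b=1)
      g(a=1, b=0)
      -> return 1
    -> return 1
  -> return 1
-> return 1

Final answer: 1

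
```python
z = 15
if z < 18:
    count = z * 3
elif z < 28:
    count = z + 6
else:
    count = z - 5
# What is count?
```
Trace:
  z=15
  z=15, count=45

Final answer: 45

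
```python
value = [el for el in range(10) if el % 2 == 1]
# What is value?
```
Trace:
  el=0
  el=1
  el=2
  el=3
  el=4
  el=5
  el=6
  el=7
  el=8
  el=9
  value=[1, 3, 5, 7, 9]

Final answer: [1, 3, 5, 7, 9]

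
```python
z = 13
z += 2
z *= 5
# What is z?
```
Trace:
  z=13
  z=15
  z=75

Final answer: 75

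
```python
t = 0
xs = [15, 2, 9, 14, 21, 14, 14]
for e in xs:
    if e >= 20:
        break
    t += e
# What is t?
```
Trace:
  t=0
  t=15, e=15
  t=17, e=2
  t=26, e=9
  t=40, e=14
  t=40, e=21

Final answer: 40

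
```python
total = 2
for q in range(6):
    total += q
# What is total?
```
Trace:
  total=2
  total=2, q=0
  total=3, q=1
  total=5, q=2
  total=8, q=3
  total=12, q=4
  total=17, q=5

Final answer: 17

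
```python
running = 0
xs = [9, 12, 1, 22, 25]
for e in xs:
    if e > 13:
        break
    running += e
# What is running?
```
Trace:
  running=0
  running=9, e=9
  running=21, e=12
  running=22, e=1
  running=22, e=22

Final answer: 22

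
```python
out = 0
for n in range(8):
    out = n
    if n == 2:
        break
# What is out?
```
Trace:
  out=0
  out=0, n=0
  out=1, n=1
  out=2, n=2

Final answer: 2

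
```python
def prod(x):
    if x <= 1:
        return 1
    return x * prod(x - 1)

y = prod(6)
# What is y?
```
Call trace:
prod(x=6)
  prod(x=5)
    prod(x=4)
      prod(x=3)
        prod(x=2)
          prod(x=1)
          -> return 1
        -> return 2
      -> return 6
    -> return 24
  -> return 120
-> return 720

Final answer: 720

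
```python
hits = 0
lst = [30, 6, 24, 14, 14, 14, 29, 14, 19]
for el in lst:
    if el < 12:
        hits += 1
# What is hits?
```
Trace:
  hits=0
  hits=0, el=30
  hits=1, el=6
  hits=1, el=24
  hits=1, el=14
  hits=1, el=14
  hits=1, el=14
  hits=1, el=29
  hits=1, el=14
  hits=1, el=19

Final answer: 1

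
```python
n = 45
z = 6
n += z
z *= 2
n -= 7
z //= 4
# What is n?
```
Trace:
  n=45
  n=45, z=6
  n=51, z=6
  n=51, z=12
  n=44, z=12
  n=44, z=3

Final answer: 44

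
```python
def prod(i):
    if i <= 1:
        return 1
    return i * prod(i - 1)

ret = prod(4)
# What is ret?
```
Call trace:
prod(i=4)
  prod(i=3)
    prod(i=2)
      prod(i=1)
      -> return 1
    -> return 2
  -> return 6
-> return 24

Final answer: 24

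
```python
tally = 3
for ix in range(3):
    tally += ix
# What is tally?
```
Trace:
  tally=3
  tally=3, ix=0
  tally=4, ix=1
  tally=6, ix=2

Final answer: 6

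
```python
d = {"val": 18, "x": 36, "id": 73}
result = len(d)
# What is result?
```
Trace:
  d={'val': 18, 'x': 36, 'id': 73}
  d={'val': 18, 'x': 36, 'id': 73}, result=3

Final answer: 3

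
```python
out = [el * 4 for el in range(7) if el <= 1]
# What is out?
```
Trace:
  el=0
  el=1
  el=2
  el=3
  el=4
  el=5
  el=6
  out=[0, 4]

Final answer: [0, 4]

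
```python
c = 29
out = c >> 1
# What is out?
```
Trace:
  c=29
  c=29, out=14

Final answer: 14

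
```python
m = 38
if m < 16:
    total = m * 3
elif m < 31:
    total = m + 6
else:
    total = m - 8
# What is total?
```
Trace:
  m=38
  m=38, total=30

Final answer: 30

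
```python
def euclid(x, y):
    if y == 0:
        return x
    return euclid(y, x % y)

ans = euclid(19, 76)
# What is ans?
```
Call trace:
euclid(x=19, y=76)
  euclid(x=76, y=19)
    euclid(x=19, y=0)
    -> return 19
  -> return 19
-> return 19

Final answer: 19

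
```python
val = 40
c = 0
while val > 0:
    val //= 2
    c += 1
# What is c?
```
Trace:
  val=40
  val=40, c=0
  val=20, c=1
  val=10, c=2
  val=5, c=3
  val=2, c=4
  val=1, c=5
  val=0, c=6

Final answer: 6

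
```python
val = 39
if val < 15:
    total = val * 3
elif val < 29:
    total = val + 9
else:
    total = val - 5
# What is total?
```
Trace:
  val=39
  val=39, total=34

Final answer: 34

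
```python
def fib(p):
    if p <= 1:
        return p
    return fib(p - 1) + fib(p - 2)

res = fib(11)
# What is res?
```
Call trace (a repeated sub-call is expanded the first time; later identical calls just restate its return value):
fib(p=11)
  fib(p=10)
    fib(p=9)
      fib(p=8)
        fib(p=7)
          fib(p=6)
            fib(p=5)
              fib(p=4)
                fib(p=3)
                  fib(p=2)
                    fib(p=1)
                    -> return 1
                    fib(p=0)
                    -> return 0
                  -> return 1
                  fib(p=1)
                  -> return 1
                -> return 2
                fib(p=2) -> return 1  (same call as traced above)
              -> return 3
              fib(p=3) -> return 2  (same call as traced above)
            -> return 5
            fib(p=4) -> return 3  (same call as traced above)
          -> return 8
          fib(p=5) -> return 5  (same call as traced above)
        -> return 13
        fib(p=6) -> return 8  (same call as traced above)
      -> return 21
      fib(p=7) -> return 13  (same call as traced above)
    -> return 34
    fib(p=8) -> return 21  (same call as traced above)
  -> return 55
  fib(p=9) -> return 34  (same call as traced above)
-> return 89

Final answer: 89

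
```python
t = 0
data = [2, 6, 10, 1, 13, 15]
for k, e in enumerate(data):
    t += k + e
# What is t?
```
Trace:
  t=0
  t=2, k=0, e=2
  t=9, k=1, e=6
  t=21, k=2, e=10
  t=25, k=3, e=1
  t=42, k=4, e=13
  t=62, k=5, e=15

Final answer: 62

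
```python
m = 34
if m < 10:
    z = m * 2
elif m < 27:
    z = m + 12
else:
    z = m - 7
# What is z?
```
Trace:
  m=34
  m=34, z=27

Final answer: 27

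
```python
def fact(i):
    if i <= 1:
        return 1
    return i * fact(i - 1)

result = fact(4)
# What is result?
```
Call trace:
fact(i=4)
  fact(i=3)
    fact(i=2)
      fact(i=1)
      -> return 1
    -> return 2
  -> return 6
-> return 24

Final answer: 24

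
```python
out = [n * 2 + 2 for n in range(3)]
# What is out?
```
Trace:
  n=0
  n=1
  n=2
  out=[2, 4, 6]

Final answer: [2, 4, 6]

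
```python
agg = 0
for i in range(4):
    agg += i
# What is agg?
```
Trace:
  agg=0
  agg=0, i=0
  agg=1, i=1
  agg=3, i=2
  agg=6, i=3

Final answer: 6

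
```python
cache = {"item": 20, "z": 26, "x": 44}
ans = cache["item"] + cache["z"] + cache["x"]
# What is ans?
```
Trace:
  cache={'item': 20, 'z': 26, 'x': 44}
  cache={'item': 20, 'z': 26, 'x': 44}, ans=90

Final answer: 90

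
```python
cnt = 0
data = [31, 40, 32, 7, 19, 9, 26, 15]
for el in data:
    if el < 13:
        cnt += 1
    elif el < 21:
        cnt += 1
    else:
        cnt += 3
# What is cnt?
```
Trace:
  cnt=0
  cnt=3, el=31
  cnt=6, el=40
  cnt=9, el=32
  cnt=10, el=7
  cnt=11, el=19
  cnt=12, el=9
  cnt=15, el=26
  cnt=16, el=15

Final answer: 16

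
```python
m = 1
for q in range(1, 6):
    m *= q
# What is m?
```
Trace:
  m=1
  m=1, q=1
  m=2, q=2
  m=6, q=3
  m=24, q=4
  m=120, q=5

Final answer: 120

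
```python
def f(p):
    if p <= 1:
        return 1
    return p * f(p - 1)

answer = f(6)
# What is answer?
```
Call trace:
f(p=6)
  f(p=5)
    f(p=4)
      f(p=3)
        f(p=2)
          f(p=1)
          -> return 1
        -> return 2
      -> return 6
    -> return 24
  -> return 120
-> return 720

Final answer: 720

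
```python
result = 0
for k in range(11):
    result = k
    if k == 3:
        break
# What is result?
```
Trace:
  result=0
  result=0, k=0
  result=1, k=1
  result=2, k=2
  result=3, k=3

Final answer: 3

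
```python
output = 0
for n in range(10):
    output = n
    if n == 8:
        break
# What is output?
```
Trace:
  output=0
  output=0, n=0
  output=1, n=1
  output=2, n=2
  output=3, n=3
  output=4, n=4
  output=5, n=5
  output=6, n=6
  output=7, n=7
  output=8, n=8

Final answer: 8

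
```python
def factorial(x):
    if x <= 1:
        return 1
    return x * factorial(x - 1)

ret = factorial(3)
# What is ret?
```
Call trace:
factorial(x=3)
  factorial(x=2)
    factorial(x=1)
    -> return 1
  -> return 2
-> return 6

Final answer: 6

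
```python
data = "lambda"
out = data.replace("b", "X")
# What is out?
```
Trace:
  data='lambda'
  data='lambda', out='lamXda'

Final answer: 'lamXda'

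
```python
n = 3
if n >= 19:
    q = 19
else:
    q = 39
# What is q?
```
Trace:
  n=3
  n=3, q=39

Final answer: 39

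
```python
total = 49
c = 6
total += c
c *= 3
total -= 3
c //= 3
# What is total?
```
Trace:
  total=49
  total=49, c=6
  total=55, c=6
  total=55, c=18
  total=52, c=18
  total=52, c=6

Final answer: 52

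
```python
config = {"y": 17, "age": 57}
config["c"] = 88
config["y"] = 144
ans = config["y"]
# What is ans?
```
Trace:
  config={'y': 17, 'age': 57}
  config={'y': 17, 'age': 57, 'c': 88}
  config={'y': 144, 'age': 57, 'c': 88}
  config={'y': 144, 'age': 57, 'c': 88}, ans=144

Final answer: 144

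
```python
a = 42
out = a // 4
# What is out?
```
Trace:
  a=42
  a=42, out=10

Final answer: 10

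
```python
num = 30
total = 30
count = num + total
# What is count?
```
Trace:
  num=30
  num=30, total=30
  num=30, total=30, count=60

Final answer: 60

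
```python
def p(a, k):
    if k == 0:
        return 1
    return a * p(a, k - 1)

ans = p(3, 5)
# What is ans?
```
Call trace:
p(a=3, k=5)
  p(a=3, k=4)
    p(a=3, k=3)
      p(a=3, k=2)
        p(a=3, k=1)
          p(a=3, k=0)
          -> return 1
        -> return 3
      -> return 9
    -> return 27
  -> return 81
-> return 243

Final answer: 243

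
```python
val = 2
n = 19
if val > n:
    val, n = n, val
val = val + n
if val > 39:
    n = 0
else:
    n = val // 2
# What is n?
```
Trace:
  val=2
  val=2, n=19
  val=2, n=19
  val=21, n=19
  val=21, n=10

Final answer: 10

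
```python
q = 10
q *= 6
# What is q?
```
Trace:
  q=10
  q=60

Final answer: 60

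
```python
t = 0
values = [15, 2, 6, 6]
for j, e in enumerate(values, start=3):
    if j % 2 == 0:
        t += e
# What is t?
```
Trace:
  t=0
  t=0, j=3, e=15
  t=2, j=4, e=2
  t=2, j=5, e=6
  t=8, j=6, e=6

Final answer: 8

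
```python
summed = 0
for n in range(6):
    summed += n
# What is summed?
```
Trace:
  summed=0
  summed=0, n=0
  summed=1, n=1
  summed=3, n=2
  summed=6, n=3
  summed=10, n=4
  summed=15, n=5

Final answer: 15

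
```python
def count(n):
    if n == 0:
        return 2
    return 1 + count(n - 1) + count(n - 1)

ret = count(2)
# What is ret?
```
Call trace (a repeated sub-call is expanded the first time; later identical calls just restate its return value):
count(n=2)
  count(n=1)
    count(n=0)
    -> return 2
    count(n=0)
    -> return 2
  -> return 5
  count(n=1) -> return 5  (same call as traced above)
-> return 11

Final answer: 11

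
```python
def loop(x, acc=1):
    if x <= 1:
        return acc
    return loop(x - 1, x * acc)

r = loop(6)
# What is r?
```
Call trace:
loop(x=6, acc=1)
  loop(x=5, acc=6)
    loop(x=4, acc=30)
      loop(x=3, acc=120)
        loop(x=2, acc=360)
          loop(x=1, acc=720)
          -> return 720
        -> return 720
      -> return 720
    -> return 720
  -> return 720
-> return 720

Final answer: 720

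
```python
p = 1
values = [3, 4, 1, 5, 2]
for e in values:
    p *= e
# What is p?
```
Trace:
  p=1
  p=3, e=3
  p=12, e=4
  p=12, e=1
  p=60, e=5
  p=120, e=2

Final answer: 120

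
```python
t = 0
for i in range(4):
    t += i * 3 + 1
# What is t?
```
Trace:
  t=0
  t=1, i=0
  t=5, i=1
  t=12, i=2
  t=22, i=3

Final answer: 22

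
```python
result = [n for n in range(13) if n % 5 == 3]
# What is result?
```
Trace:
  n=0
  n=1
  n=2
  n=3
  n=4
  n=5
  n=6
  n=7
  n=8
  n=9
  n=10
  n=11
  n=12
  result=[3, 8]

Final answer: [3, 8]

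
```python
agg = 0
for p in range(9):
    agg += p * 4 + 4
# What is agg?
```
Trace:
  agg=0
  agg=4, p=0
  agg=12, p=1
  agg=24, p=2
  agg=40, p=3
  agg=60, p=4
  agg=84, p=5
  agg=112, p=6
  agg=144, p=7
  agg=180, p=8

Final answer: 180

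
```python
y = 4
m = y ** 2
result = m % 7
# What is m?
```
Trace:
  y=4
  y=4, m=16
  y=4, m=16, result=2

Final answer: 16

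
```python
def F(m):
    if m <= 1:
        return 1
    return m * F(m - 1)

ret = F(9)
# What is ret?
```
Call trace:
F(m=9)
  F(m=8)
    F(m=7)
      F(m=6)
        F(m=5)
          F(m=4)
            F(m=3)
              F(m=2)
                F(m=1)
                -> return 1
              -> return 2
            -> return 6
          -> return 24
        -> return 120
      -> return 720
    -> return 5040
  -> return 40320
-> return 362880

Final answer: 362880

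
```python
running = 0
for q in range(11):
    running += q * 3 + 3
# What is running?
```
Trace:
  running=0
  running=3, q=0
  running=9, q=1
  running=18, q=2
  running=30, q=3
  running=45, q=4
  running=63, q=5
  running=84, q=6
  running=108, q=7
  running=135, q=8
  running=165, q=9
  running=198, q=10

Final answer: 198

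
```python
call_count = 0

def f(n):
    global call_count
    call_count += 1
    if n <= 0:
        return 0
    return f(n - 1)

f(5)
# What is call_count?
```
Call trace:
f(n=5)
  f(n=4)
    f(n=3)
      f(n=2)
        f(n=1)
          f(n=0)
          -> return 0
        -> return 0
      -> return 0
    -> return 0
  -> return 0
-> return 0

call_count is incremented once per call. f is entered once for each n = 5, 4, 3, 2, 1, 0 (the n <= 0 call returns without recursing), i.e. 5 + 1 calls.
call_count = 6

Final answer: 6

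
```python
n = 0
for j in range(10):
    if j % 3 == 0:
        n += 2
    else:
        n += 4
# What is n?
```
Trace:
  n=0
  n=2, j=0
  n=6, j=1
  n=10, j=2
  n=12, j=3
  n=16, j=4
  n=20, j=5
  n=22, j=6
  n=26, j=7
  n=30, j=8
  n=32, j=9

Final answer: 32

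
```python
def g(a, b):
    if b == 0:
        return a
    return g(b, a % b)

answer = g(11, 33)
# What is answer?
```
Call trace:
g(a=11, b=33)
  g(a=33, b=11)
    g(a=11, b=0)
    -> return 11
  -> return 11
-> return 11

Final answer: 11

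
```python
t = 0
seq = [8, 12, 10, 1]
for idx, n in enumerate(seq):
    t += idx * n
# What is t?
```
Trace:
  t=0
  t=0, idx=0, n=8
  t=12, idx=1, n=12
  t=32, idx=2, n=10
  t=35, idx=3, n=1

Final answer: 35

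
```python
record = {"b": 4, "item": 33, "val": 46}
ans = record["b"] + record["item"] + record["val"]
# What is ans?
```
Trace:
  record={'b': 4, 'item': 33, 'val': 46}
  record={'b': 4, 'item': 33, 'val': 46}, ans=83

Final answer: 83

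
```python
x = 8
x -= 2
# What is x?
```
Trace:
  x=8
  x=6

Final answer: 6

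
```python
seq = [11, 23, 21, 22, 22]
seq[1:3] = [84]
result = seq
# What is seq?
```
Trace:
  seq=[11, 23, 21, 22, 22]
  seq=[11, 84, 22, 22]
  seq=[11, 84, 22, 22], result=[11, 84, 22, 22]

Final answer: [11, 84, 22, 22]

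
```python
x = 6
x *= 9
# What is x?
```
Trace:
  x=6
  x=54

Final answer: 54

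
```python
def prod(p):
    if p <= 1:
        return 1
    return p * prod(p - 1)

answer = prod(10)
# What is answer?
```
Call trace:
prod(p=10)
  prod(p=9)
    prod(p=8)
      prod(p=7)
        prod(p=6)
          prod(p=5)
            prod(p=4)
              prod(p=3)
                prod(p=2)
                  prod(p=1)
                  -> return 1
                -> return 2
              -> return 6
            -> return 24
          -> return 120
        -> return 720
      -> return 5040
    -> return 40320
  -> return 362880
-> return 3628800

Final answer: 3628800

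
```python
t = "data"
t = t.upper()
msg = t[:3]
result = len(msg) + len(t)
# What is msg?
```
Trace:
  t='data'
  t='DATA'
  t='DATA', msg='DAT'
  t='DATA', msg='DAT', result=7

Final answer: 'DAT'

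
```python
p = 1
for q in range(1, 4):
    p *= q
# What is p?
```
Trace:
  p=1
  p=1, q=1
  p=2, q=2
  p=6, q=3

Final answer: 6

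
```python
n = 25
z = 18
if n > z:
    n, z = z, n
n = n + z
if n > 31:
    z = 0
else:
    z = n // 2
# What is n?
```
Trace:
  n=25
  n=25, z=18
  n=18, z=25
  n=43, z=25
  n=43, z=0

Final answer: 43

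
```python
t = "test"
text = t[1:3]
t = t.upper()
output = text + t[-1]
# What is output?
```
Trace:
  t='test'
  t='test', text='es'
  t='TEST', text='es'
  t='TEST', text='es', output='esT'

Final answer: 'esT'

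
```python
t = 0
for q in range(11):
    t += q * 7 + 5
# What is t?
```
Trace:
  t=0
  t=5, q=0
  t=17, q=1
  t=36, q=2
  t=62, q=3
  t=95, q=4
  t=135, q=5
  t=182, q=6
  t=236, q=7
  t=297, q=8
  t=365, q=9
  t=440, q=10

Final answer: 440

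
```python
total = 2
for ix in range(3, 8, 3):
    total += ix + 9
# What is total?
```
Trace:
  total=2
  total=14, ix=3
  total=29, ix=6

Final answer: 29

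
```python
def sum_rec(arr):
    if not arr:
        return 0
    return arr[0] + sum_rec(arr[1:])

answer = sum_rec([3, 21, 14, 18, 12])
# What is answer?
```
Call trace:
sum_rec(arr=[3, 21, 14, 18, 12])
  sum_rec(arr=[21, 14, 18, 12])
    sum_rec(arr=[14, 18, 12])
      sum_rec(arr=[18, 12])
        sum_rec(arr=[12])
          sum_rec(arr=[])
          -> return 0
        -> return 12
      -> return 30
    -> return 44
  -> return 65
-> return 68

Final answer: 68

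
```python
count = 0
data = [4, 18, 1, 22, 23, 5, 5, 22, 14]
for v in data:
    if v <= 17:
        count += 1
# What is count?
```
Trace:
  count=0
  count=1, v=4
  count=1, v=18
  count=2, v=1
  count=2, v=22
  count=2, v=23
  count=3, v=5
  count=4, v=5
  count=4, v=22
  count=5, v=14

Final answer: 5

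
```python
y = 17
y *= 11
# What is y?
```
Trace:
  y=17
  y=187

Final answer: 187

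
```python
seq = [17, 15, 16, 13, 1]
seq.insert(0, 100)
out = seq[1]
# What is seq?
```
Trace:
  seq=[17, 15, 16, 13, 1]
  seq=[100, 17, 15, 16, 13, 1]
  seq=[100, 17, 15, 16, 13, 1], out=17

Final answer: [100, 17, 15, 16, 13, 1]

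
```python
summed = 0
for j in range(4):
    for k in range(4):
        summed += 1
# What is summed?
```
Trace:
  summed=0
  summed=1, j=0, k=0
  summed=2, j=0, k=1
  summed=3, j=0, k=2
  summed=4, j=0, k=3
  summed=5, j=1, k=0
  summed=6, j=1, k=1
  summed=7, j=1, k=2
  summed=8, j=1, k=3
  summed=9, j=2, k=0
  summed=10, j=2, k=1
  summed=11, j=2, k=2
  summed=12, j=2, k=3
  summed=13, j=3, k=0
  summed=14, j=3, k=1
  summed=15, j=3, k=2
  summed=16, j=3, k=3

Final answer: 16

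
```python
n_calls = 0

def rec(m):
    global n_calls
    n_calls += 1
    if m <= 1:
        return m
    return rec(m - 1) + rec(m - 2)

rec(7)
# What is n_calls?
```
Call trace (a repeated sub-call is expanded the first time; later identical calls just restate its return value):
rec(m=7)
  rec(m=6)
    rec(m=5)
      rec(m=4)
        rec(m=3)
          rec(m=2)
            rec(m=1)
            -> return 1
            rec(m=0)
            -> return 0
          -> return 1
          rec(m=1)
          -> return 1
        -> return 2
        rec(m=2) -> return 1  (same call as traced above)
      -> return 3
      rec(m=3) -> return 2  (same call as traced above)
    -> return 5
    rec(m=4) -> return 3  (same call as traced above)
  -> return 8
  rec(m=5) -> return 5  (same call as traced above)
-> return 13

n_calls is incremented once per call, so count the calls in each subtree. Let C(m) = number of calls made by rec(m).
C(0) = C(1) = 1 (base case, no recursion); C(m) = 1 + C(m - 1) + C(m - 2) otherwise.
C(2) = 1 + C(1) + C(0) = 1 + 1 + 1 = 3
C(3) = 1 + C(2) + C(1) = 1 + 3 + 1 = 5
C(4) = 1 + C(3) + C(2) = 1 + 5 + 3 = 9
C(5) = 1 + C(4) + C(3) = 1 + 9 + 5 = 15
C(6) = 1 + C(5) + C(4) = 1 + 15 + 9 = 25
C(7) = 1 + C(6) + C(5) = 1 + 25 + 15 = 41
n_calls = C(7) = 41

Final answer: 41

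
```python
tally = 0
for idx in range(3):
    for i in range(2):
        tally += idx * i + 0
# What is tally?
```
Trace:
  tally=0
  tally=0, idx=0, i=0
  tally=0, idx=0, i=1
  tally=0, idx=1, i=0
  tally=1, idx=1, i=1
  tally=1, idx=2, i=0
  tally=3, idx=2, i=1

Final answer: 3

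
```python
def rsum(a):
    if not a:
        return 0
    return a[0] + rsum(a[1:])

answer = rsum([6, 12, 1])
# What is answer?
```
Call trace:
rsum(a=[6, 12, 1])
  rsum(a=[12, 1])
    rsum(a=[1])
      rsum(a=[])
      -> return 0
    -> return 1
  -> return 13
-> return 19

Final answer: 19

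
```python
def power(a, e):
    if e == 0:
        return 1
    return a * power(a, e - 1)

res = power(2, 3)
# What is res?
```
Call trace:
power(a=2, e=3)
  power(a=2, e=2)
    power(a=2, e=1)
      power(a=2, e=0)
      -> return 1
    -> return 2
  -> return 4
-> return 8

Final answer: 8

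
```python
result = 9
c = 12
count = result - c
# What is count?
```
Trace:
  result=9
  result=9, c=12
  result=9, c=12, count=-3

Final answer: -3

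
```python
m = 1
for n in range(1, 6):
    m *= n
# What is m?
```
Trace:
  m=1
  m=1, n=1
  m=2, n=2
  m=6, n=3
  m=24, n=4
  m=120, n=5

Final answer: 120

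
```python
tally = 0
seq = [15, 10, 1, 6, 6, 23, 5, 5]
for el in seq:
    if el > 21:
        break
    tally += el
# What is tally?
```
Trace:
  tally=0
  tally=15, el=15
  tally=25, el=10
  tally=26, el=1
  tally=32, el=6
  tally=38, el=6
  tally=38, el=23

Final answer: 38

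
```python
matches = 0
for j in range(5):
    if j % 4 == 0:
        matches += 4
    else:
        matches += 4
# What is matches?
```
Trace:
  matches=0
  matches=4, j=0
  matches=8, j=1
  matches=12, j=2
  matches=16, j=3
  matches=20, j=4

Final answer: 20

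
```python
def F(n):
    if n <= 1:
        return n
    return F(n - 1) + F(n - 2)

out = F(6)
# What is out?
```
Call trace (a repeated sub-call is expanded the first time; later identical calls just restate its return value):
F(n=6)
  F(n=5)
    F(n=4)
      F(n=3)
        F(n=2)
          F(n=1)
          -> return 1
          F(n=0)
          -> return 0
        -> return 1
        F(n=1)
        -> return 1
      -> return 2
      F(n=2) -> return 1  (same call as traced above)
    -> return 3
    F(n=3) -> return 2  (same call as traced above)
  -> return 5
  F(n=4) -> return 3  (same call as traced above)
-> return 8

Final answer: 8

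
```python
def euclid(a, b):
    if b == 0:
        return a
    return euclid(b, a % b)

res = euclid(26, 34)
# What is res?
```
Call trace:
euclid(a=26, b=34)
  euclid(a=34, b=26)
    euclid(a=26, b=8)
      euclid(a=8, b=2)
        euclid(a=2, b=0)
        -> return 2
      -> return 2
    -> return 2
  -> return 2
-> return 2

Final answer: 2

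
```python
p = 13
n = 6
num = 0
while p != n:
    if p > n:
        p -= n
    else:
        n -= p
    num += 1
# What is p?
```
Trace:
  p=13
  p=13, n=6
  p=13, n=6, num=0
  p=7, n=6, num=1
  p=1, n=6, num=2
  p=1, n=5, num=3
  p=1, n=4, num=4
  p=1, n=3, num=5
  p=1, n=2, num=6
  p=1, n=1, num=7

Final answer: 1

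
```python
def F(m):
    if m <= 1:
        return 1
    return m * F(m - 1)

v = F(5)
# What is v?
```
Call trace:
F(m=5)
  F(m=4)
    F(m=3)
      F(m=2)
        F(m=1)
        -> return 1
      -> return 2
    -> return 6
  -> return 24
-> return 120

Final answer: 120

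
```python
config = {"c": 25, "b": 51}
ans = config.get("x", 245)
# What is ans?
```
Trace:
  config={'c': 25, 'b': 51}
  config={'c': 25, 'b': 51}, ans=245

Final answer: 245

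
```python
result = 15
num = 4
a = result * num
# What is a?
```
Trace:
  result=15
  result=15, num=4
  result=15, num=4, a=60

Final answer: 60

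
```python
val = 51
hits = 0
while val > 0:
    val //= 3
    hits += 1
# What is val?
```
Trace:
  val=51
  val=51, hits=0
  val=17, hits=1
  val=5, hits=2
  val=1, hits=3
  val=0, hits=4

Final answer: 0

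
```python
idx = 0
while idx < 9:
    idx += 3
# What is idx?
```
Trace:
  idx=0
  idx=3
  idx=6
  idx=9

Final answer: 9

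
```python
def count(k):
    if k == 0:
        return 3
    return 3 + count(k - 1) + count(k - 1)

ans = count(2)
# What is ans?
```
Call trace (a repeated sub-call is expanded the first time; later identical calls just restate its return value):
count(k=2)
  count(k=1)
    count(k=0)
    -> return 3
    count(k=0)
    -> return 3
  -> return 9
  count(k=1) -> return 9  (same call as traced above)
-> return 21

Final answer: 21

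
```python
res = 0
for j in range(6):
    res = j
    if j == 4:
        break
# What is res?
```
Trace:
  res=0
  res=0, j=0
  res=1, j=1
  res=2, j=2
  res=3, j=3
  res=4, j=4

Final answer: 4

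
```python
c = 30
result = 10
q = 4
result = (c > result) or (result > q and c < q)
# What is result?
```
Trace:
  c=30
  c=30, result=10
  c=30, result=10, q=4
  c=30, result=True, q=4

Final answer: True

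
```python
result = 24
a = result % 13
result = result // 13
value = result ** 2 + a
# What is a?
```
Trace:
  result=24
  result=24, a=11
  result=1, a=11
  result=1, a=11, value=12

Final answer: 11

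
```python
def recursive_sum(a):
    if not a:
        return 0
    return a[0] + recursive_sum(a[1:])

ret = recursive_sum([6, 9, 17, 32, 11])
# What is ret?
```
Call trace:
recursive_sum(a=[6, 9, 17, 32, 11])
  recursive_sum(a=[9, 17, 32, 11])
    recursive_sum(a=[17, 32, 11])
      recursive_sum(a=[32, 11])
        recursive_sum(a=[11])
          recursive_sum(a=[])
          -> return 0
        -> return 11
      -> return 43
    -> return 60
  -> return 69
-> return 75

Final answer: 75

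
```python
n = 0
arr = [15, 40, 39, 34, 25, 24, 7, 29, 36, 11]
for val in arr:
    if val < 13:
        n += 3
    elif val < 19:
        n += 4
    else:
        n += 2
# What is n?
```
Trace:
  n=0
  n=4, val=15
  n=6, val=40
  n=8, val=39
  n=10, val=34
  n=12, val=25
  n=14, val=24
  n=17, val=7
  n=19, val=29
  n=21, val=36
  n=24, val=11

Final answer: 24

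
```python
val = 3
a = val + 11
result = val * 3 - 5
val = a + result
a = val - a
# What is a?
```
Trace:
  val=3
  val=3, a=14
  val=3, a=14, result=4
  val=18, a=14, result=4
  val=18, a=4, result=4

Final answer: 4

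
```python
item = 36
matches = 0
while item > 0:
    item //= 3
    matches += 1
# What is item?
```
Trace:
  item=36
  item=36, matches=0
  item=12, matches=1
  item=4, matches=2
  item=1, matches=3
  item=0, matches=4

Final answer: 0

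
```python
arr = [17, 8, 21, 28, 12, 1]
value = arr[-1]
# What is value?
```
Trace:
  arr=[17, 8, 21, 28, 12, 1]
  arr=[17, 8, 21, 28, 12, 1], value=1

Final answer: 1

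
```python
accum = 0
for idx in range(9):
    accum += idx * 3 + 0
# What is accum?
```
Trace:
  accum=0
  accum=0, idx=0
  accum=3, idx=1
  accum=9, idx=2
  accum=18, idx=3
  accum=30, idx=4
  accum=45, idx=5
  accum=63, idx=6
  accum=84, idx=7
  accum=108, idx=8

Final answer: 108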